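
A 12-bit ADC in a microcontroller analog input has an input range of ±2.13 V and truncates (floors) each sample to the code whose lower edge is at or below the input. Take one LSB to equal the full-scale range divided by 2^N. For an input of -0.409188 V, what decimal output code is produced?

1654

Range = 2.13 − (-2.13) = 4.26 V. LSB = 4.26 V / 2^12 ≈ 1.040 mV.
V_in − V_min = -0.409188 − (-2.13) = 1.720812 V.
Divide by LSB: 1.720812 × 4096/4.26 = 1654.5648.
Truncating gives code 1654.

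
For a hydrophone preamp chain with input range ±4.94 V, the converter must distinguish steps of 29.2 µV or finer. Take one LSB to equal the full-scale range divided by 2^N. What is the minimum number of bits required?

Span: 4.94 V − (-4.94 V) = 9.88 V.
9.88 V / 29.2 µV = 338400. Since 2^18 = 262144 and 2^19 = 524288, N = 19.

19 bits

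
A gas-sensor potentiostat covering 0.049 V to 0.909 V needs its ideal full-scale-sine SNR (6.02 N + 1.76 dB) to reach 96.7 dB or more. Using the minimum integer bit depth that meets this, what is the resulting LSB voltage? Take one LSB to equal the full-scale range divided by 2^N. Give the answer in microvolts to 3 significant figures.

13.1 µV

Range = 0.909 − (0.049) = 0.86 V.
6.02 N + 1.76 ≥ 96.7 gives N ≥ 15.771, so the minimum integer is 16.
One LSB is 0.86 V / 65536 = 13.1 µV.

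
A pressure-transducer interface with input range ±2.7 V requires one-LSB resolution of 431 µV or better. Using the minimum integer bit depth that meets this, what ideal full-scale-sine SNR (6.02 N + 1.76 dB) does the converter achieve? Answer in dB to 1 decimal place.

86.0 dB

Range = 2.7 − (-2.7) = 5.4 V.
Required number of levels: 5.4/431 µV = 12529; smallest N with 2^N ≥ that is 14.
SNR = 6.02 × 14 + 1.76 = 86.04 dB.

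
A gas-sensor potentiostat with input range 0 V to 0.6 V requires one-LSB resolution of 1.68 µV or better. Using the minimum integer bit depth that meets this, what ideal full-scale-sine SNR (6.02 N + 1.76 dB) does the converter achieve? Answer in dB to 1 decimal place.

116.1 dB

V_FS = 0.6 V.
Required number of levels: 0.6/1.68 µV = 357140; smallest N with 2^N ≥ that is 19.
Ideal SNR at N = 19: 6.02·19 + 1.76 = 116.1 dB.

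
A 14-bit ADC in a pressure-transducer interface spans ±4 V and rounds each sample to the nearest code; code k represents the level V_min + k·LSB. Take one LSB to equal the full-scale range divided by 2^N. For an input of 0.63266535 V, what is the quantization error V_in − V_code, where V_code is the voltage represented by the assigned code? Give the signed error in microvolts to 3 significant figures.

−147 µV

The full-scale span is 4 − (-4) = 8 V. LSB = 8 V / 2^14 ≈ 488.3 µV.
(V_in − V_min)/LSB = (0.63266535 − (-4)) × 16384/8 = 9487.6986 → nearest code k = 9488.
V_code = V_min + k × range/2^14 = -4 + 9488 × 8/16384 = 0.63281250000 V.
Error = V_in − V_code = 0.63266535 − (0.63281250000) = −147 µV.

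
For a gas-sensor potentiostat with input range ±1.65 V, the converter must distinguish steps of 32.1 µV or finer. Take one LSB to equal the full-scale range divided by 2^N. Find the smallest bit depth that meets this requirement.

17 bits

Full-scale range = 1.65 V − (-1.65 V) = 3.3 V.
3.3 V / 32.1 µV = 102800. Since 2^16 = 65536 and 2^17 = 131072, N = 17.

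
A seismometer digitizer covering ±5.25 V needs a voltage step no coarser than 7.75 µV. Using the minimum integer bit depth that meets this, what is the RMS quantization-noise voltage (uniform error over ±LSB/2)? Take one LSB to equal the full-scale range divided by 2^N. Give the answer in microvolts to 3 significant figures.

1.45 µV

Span: 5.25 V − (-5.25 V) = 10.5 V.
Levels needed ≥ 10.5/7.75 µV = 1.355e6. 2^21 = 2097152 suffices, so N_min = 21.
Step size = 10.5/2097152 V = 5.0068 µV.
RMS noise = LSB/√12 = 1.45 µV.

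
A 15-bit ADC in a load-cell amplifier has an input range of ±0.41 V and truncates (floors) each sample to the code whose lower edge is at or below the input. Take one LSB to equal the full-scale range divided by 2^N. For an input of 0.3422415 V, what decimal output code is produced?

Full-scale range = 0.41 V − (-0.41 V) = 0.82 V. LSB = 0.82 V / 2^15 ≈ 25.02 µV.
V_in − V_min = 0.3422415 − (-0.41) = 0.7522415 V.
Divide by LSB: 0.7522415 × 32768/0.82 = 30060.3042.
Truncating gives code 30060.

30060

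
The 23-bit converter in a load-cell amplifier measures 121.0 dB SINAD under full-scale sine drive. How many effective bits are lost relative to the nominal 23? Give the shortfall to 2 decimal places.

3.19 bits

Effective bits = (121.0 − 1.76)/6.02 = 19.8073.
Lost resolution: 23 − 19.8073 = 3.1927 bits.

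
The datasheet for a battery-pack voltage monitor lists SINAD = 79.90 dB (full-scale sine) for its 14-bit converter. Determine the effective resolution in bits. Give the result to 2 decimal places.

12.98 bits

ENOB = (SINAD − 1.76) / 6.02 = (79.90 − 1.76) / 6.02 = 78.14 / 6.02 = 12.9801.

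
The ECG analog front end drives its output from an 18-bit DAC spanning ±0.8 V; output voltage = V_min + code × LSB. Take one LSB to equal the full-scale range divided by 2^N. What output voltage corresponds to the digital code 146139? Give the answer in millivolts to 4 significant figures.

91.96 mV

The full-scale span is 0.8 − (-0.8) = 1.6 V. LSB = 1.6 V / 2^18.
V_out = V_min + code × LSB = -0.8 V + 146139 × 1.6 V / 262144
      = -0.8 V + 0.891962 V = 0.0919617 V.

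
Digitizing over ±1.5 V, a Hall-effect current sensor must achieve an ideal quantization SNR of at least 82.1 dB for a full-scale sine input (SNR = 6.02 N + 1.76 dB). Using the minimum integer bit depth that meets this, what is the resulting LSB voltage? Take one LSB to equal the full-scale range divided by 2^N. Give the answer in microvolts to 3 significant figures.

183 µV

Span: 1.5 V − (-1.5 V) = 3 V.
Solving 6.02 N ≥ 82.1 − 1.76: N ≥ 13.346. Round up → N = 14.
LSB = 3 V / 2^14 = 183 µV.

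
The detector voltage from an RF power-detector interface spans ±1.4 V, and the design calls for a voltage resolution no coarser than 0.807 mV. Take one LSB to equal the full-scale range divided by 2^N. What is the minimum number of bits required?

12 bits

Full-scale range = 1.4 V − (-1.4 V) = 2.8 V.
2.8 V / 0.807 mV = 3470. Since 2^11 = 2048 and 2^12 = 4096, N = 12.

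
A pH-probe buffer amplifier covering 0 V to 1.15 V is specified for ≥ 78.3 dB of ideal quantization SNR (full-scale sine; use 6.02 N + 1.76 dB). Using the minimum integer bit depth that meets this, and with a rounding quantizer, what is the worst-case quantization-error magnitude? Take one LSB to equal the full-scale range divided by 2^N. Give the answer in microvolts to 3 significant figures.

70.2 µV

Span = 1.15 V.
6.02 N + 1.76 ≥ 78.3 gives N ≥ 12.714, so the minimum integer is 13.
Step size = 1.15/8192 V = 140.38 µV.
Half an LSB is 70.2 µV.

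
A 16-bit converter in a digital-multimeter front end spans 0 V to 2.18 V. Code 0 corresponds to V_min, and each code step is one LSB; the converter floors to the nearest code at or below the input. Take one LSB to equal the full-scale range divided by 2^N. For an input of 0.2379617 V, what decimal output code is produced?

7153

Span = 2.18 V. LSB = 2.18 V / 2^16 ≈ 33.26 µV.
V_in − V_min = 0.2379617 − (0) = 0.2379617 V.
Divide by LSB: 0.2379617 × 65536/2.18 = 7153.6963.
Truncating gives code 7153.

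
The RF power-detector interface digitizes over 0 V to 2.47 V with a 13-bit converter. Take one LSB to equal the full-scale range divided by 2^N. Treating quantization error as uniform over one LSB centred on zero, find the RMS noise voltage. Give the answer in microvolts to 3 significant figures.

87.0 µV

Full-scale range = 2.47 V.
Step size = 2.47/8192 V = 301.51 µV.
σ_q = LSB/√12 = 301.51 µV/3.4641 = 87.0 µV.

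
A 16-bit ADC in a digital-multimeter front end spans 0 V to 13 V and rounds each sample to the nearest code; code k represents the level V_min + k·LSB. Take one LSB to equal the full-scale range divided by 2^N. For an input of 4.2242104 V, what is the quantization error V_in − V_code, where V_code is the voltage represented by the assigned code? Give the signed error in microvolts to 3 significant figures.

+43.5 µV

V_FS = 13 V. LSB = 13 V / 2^16 ≈ 198.4 µV.
(V_in − V_min)/LSB = (4.2242104 − (0)) × 65536/13 = 21295.2194 → nearest code k = 21295.
Reconstructed level: 0 + 21295 × 13/65536 V = 4.2241668701 V.
Error = V_in − V_code = 4.2242104 − (4.2241668701) = +43.5 µV.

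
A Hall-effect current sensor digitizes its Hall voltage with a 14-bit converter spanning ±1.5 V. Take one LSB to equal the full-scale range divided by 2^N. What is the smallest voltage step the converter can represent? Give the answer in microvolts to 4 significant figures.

183.1 µV

The full-scale span is 1.5 − (-1.5) = 3 V.
There are 2^14 = 16384 steps.
Step size = 3/16384 V = 183.1 µV.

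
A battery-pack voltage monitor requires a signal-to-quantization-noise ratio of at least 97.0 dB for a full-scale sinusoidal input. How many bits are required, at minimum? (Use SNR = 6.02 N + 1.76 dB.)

Solving 6.02 N ≥ 97.0 − 1.76: N ≥ 15.821. Round up → N = 16.

16 bits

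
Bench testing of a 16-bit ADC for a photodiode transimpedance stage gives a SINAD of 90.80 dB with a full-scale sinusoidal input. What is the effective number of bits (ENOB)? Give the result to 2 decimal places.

14.79 bits

ENOB = (90.80 − 1.76)/6.02 = 14.7907 bits.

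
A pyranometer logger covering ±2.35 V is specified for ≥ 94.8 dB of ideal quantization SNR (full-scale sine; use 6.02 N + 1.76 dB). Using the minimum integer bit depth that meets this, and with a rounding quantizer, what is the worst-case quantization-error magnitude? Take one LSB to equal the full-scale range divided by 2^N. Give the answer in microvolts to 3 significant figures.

Span: 2.35 V − (-2.35 V) = 4.7 V.
Required N = ⌈(94.8 − 1.76)/6.02⌉ = ⌈15.455⌉ = 16.
One LSB is 4.7 V / 65536 = 71.716 µV.
Max error for round-to-nearest is LSB/2 = 35.9 µV.

35.9 µV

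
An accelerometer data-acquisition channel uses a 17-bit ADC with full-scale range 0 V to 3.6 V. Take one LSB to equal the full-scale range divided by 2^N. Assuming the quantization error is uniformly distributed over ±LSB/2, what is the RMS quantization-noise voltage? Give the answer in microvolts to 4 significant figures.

Range is 3.6 V.
Step size = 3.6/131072 V = 27.4658 µV.
RMS of a uniform error over width LSB is LSB/√12 = 7.929 µV.

7.929 µV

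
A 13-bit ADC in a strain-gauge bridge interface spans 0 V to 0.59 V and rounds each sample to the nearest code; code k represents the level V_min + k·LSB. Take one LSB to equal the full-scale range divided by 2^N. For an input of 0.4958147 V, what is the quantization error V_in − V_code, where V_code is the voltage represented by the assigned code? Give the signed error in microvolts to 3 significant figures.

+18.8 µV

Range is 0.59 V. LSB = 0.59 V / 2^13 ≈ 72.02 µV.
(0.4958147 − (0)) / LSB = 0.4958147 × 8192/0.59 = 6884.2611. Nearest integer: k = 6884.
Reconstructed level: 0 + 6884 × 0.59/8192 V = 0.4957958984 V.
V_in − V_code = 0.4958147 − (0.4957958984) = +18.8 µV.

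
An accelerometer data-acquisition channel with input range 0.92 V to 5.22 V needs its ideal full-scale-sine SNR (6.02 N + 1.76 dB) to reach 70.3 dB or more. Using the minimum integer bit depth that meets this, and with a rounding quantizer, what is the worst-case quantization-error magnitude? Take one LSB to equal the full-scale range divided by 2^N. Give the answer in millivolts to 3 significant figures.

The full-scale span is 5.22 − (0.92) = 4.3 V.
Required N = ⌈(70.3 − 1.76)/6.02⌉ = ⌈11.385⌉ = 12.
Step size = 4.3/4096 V = 1.0498 mV.
Half an LSB is 0.525 mV.

0.525 mV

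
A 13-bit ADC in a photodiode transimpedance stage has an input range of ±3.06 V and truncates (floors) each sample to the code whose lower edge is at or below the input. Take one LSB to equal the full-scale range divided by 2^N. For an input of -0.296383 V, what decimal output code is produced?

Full-scale range = 3.06 V − (-3.06 V) = 6.12 V. LSB = 6.12 V / 2^13 ≈ 0.7471 mV.
V_in − V_min = -0.296383 − (-3.06) = 2.763617 V.
Divide by LSB: 2.763617 × 8192/6.12 = 3699.2730.
Truncating gives code 3699.

3699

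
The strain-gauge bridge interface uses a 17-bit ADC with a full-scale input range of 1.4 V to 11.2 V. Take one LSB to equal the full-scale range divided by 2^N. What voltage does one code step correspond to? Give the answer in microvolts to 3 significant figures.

74.8 µV

Span: 11.2 V − (1.4 V) = 9.8 V.
Number of codes = 2^17 = 131072.
Step size = 9.8/131072 V = 74.8 µV.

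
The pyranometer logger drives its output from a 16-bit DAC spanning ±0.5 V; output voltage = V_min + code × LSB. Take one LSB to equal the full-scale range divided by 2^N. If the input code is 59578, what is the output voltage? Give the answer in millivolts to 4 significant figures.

Range = 0.5 − (-0.5) = 1 V. LSB = 1 V / 2^16.
V_out = -0.5 + 59578 × (1/65536) V
      = -0.5 V + 0.909088 V = 0.409088 V.

409.1 mV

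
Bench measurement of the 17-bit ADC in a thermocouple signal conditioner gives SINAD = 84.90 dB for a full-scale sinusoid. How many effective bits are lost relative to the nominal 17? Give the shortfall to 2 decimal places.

ENOB = (SINAD − 1.76)/6.02 = (84.90 − 1.76)/6.02 = 13.8106 bits.
Lost resolution: 17 − 13.8106 = 3.1894 bits.

3.19 bits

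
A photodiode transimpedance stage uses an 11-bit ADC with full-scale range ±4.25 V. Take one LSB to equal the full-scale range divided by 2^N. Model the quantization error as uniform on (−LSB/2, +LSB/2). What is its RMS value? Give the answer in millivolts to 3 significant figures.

1.20 mV

Range = 4.25 − (-4.25) = 8.5 V.
LSB = 8.5 V / 2^11 = 4.1504 mV.
σ_q = LSB/√12 = 4.1504 mV/3.4641 = 1.20 mV.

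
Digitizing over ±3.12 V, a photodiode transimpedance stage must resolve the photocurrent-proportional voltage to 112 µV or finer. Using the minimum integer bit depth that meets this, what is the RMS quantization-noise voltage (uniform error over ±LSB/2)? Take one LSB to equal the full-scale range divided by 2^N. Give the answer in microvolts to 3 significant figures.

27.5 µV

The full-scale span is 3.12 − (-3.12) = 6.24 V.
Required number of levels: 6.24/112 µV = 55714; smallest N with 2^N ≥ that is 16.
LSB = 6.24 V ÷ 2^16 = 6.24/65536 V = 95.215 µV.
σ_q = LSB/√12 = 95.215 µV/3.4641 = 27.5 µV.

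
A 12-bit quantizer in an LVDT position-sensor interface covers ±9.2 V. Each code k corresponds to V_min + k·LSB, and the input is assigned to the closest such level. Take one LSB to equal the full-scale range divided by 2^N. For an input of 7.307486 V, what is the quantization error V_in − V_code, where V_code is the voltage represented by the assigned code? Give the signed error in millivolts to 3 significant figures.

−1.30 mV

Range = 9.2 − (-9.2) = 18.4 V. LSB = 18.4 V / 2^12 ≈ 4.492 mV.
(V_in − V_min)/LSB = (7.307486 − (-9.2)) × 4096/18.4 = 3674.7099 → nearest code k = 3675.
V_code = V_min + k × range/2^12 = -9.2 + 3675 × 18.4/4096 = 7.308789063 V.
V_in − V_code = 7.307486 − (7.308789063) = −1.30 mV.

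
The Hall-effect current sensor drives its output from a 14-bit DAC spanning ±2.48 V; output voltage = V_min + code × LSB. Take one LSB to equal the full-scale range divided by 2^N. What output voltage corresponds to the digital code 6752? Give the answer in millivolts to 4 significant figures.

Span: 2.48 V − (-2.48 V) = 4.96 V. LSB = 4.96 V / 2^14.
V_out = -2.48 + 6752 × (4.96/16384) V
      = -2.48 + 2.04406 = -0.435938 V.

-435.9 mV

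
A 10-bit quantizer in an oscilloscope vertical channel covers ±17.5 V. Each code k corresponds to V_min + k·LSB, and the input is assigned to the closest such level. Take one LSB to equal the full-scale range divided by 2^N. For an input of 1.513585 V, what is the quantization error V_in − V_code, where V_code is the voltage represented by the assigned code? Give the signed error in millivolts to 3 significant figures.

+9.68 mV

Range = 17.5 − (-17.5) = 35 V. LSB = 35 V / 2^10 ≈ 34.18 mV.
(V_in − V_min)/LSB = (1.513585 − (-17.5)) × 1024/35 = 556.2832 → nearest code k = 556.
V_code = -17.5 + (556/1024) × 35 = 1.503906250 V.
e = 1.513585 − (1.503906250) = +9.68 mV.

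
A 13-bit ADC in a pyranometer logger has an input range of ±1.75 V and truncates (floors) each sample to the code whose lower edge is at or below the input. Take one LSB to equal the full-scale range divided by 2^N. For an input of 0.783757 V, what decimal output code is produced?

5930

The full-scale span is 1.75 − (-1.75) = 3.5 V. LSB = 3.5 V / 2^13 ≈ 427.2 µV.
(V_in − V_min) × 2^13/range = (0.783757 − (-1.75)) × 8192/3.5 = 5930.439.
Floor → code = 5930.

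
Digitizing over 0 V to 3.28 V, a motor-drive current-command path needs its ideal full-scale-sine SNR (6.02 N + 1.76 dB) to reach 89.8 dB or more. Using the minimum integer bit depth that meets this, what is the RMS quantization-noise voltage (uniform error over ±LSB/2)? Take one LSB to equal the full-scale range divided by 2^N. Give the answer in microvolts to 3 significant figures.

Range is 3.28 V.
N ≥ (89.8 − 1.76)/6.02 = 14.625 → N_min = 15.
LSB = 3.28 V / 2^15 = 100.10 µV.
σ_q = LSB/√12 = 100.10 µV/3.4641 = 28.9 µV.

28.9 µV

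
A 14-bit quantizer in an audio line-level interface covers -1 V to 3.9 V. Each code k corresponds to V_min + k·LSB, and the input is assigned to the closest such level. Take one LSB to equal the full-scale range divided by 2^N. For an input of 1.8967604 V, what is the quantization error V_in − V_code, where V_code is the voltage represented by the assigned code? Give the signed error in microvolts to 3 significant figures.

Range = 3.9 − (-1) = 4.9 V. LSB = 4.9 V / 2^14 ≈ 299.1 µV.
(V_in − V_min)/LSB = (1.8967604 − (-1)) × 16384/4.9 = 9685.8209 → nearest code k = 9686.
V_code = V_min + k × range/2^14 = -1 + 9686 × 4.9/16384 = 1.8968139648 V.
V_in − V_code = 1.8967604 − (1.8968139648) = −53.6 µV.

−53.6 µV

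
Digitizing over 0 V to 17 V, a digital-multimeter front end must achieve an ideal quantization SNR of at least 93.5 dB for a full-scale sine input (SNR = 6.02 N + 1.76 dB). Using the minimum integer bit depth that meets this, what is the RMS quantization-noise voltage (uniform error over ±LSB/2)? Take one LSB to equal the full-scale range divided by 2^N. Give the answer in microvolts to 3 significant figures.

74.9 µV

Full-scale range = 17 V.
Required N = ⌈(93.5 − 1.76)/6.02⌉ = ⌈15.239⌉ = 16.
One LSB is 17 V / 65536 = 259.40 µV.
RMS noise = LSB/√12 = 74.9 µV.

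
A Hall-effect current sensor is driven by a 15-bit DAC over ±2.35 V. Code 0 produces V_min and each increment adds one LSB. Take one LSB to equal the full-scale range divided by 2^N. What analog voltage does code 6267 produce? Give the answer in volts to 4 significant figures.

-1.451 V

Span: 2.35 V − (-2.35 V) = 4.7 V. LSB = 4.7 V / 2^15.
Output = V_min + (6267/32768) × range = -2.35 + 0.191254 × 4.7 V
      = -2.35 V + 0.898892 V = -1.45111 V.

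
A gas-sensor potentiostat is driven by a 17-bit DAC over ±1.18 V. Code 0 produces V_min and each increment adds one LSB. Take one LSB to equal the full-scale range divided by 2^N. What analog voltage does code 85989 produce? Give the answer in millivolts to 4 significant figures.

Range = 1.18 − (-1.18) = 2.36 V. LSB = 2.36 V / 2^17.
V_out = V_min + code × LSB = -1.18 V + 85989 × 2.36 V / 131072
      = -1.18 V + 1.54826 V = 0.368264 V.

368.3 mV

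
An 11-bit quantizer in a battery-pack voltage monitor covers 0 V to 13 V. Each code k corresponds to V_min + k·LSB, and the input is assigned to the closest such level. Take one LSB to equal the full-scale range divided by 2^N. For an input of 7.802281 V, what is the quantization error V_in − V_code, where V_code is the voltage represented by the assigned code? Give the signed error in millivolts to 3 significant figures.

+1.01 mV

Range is 13 V. LSB = 13 V / 2^11 ≈ 6.348 mV.
(7.802281 − (0)) / LSB = 7.802281 × 2048/13 = 1229.1593. Nearest integer: k = 1229.
Reconstructed level: 0 + 1229 × 13/2048 V = 7.801269531 V.
Error = V_in − V_code = 7.802281 − (7.801269531) = +1.01 mV.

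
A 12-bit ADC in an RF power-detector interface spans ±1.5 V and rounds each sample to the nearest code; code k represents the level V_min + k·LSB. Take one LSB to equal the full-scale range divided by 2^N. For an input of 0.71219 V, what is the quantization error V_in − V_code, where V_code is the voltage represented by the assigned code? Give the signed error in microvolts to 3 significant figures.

+276 µV

Range = 1.5 − (-1.5) = 3 V. LSB = 3 V / 2^12 ≈ 0.7324 mV.
(V_in − V_min)/LSB = (0.71219 − (-1.5)) × 4096/3 = 3020.3767 → nearest code k = 3020.
Reconstructed level: -1.5 + 3020 × 3/4096 V = 0.7119140625 V.
Error = V_in − V_code = 0.71219 − (0.7119140625) = +276 µV.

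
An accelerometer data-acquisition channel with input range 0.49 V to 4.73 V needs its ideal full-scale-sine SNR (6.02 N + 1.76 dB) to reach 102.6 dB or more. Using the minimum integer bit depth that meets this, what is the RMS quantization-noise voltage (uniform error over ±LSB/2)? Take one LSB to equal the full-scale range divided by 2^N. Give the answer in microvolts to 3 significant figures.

9.34 µV

The full-scale span is 4.73 − (0.49) = 4.24 V.
N ≥ (102.6 − 1.76)/6.02 = 16.751 → N_min = 17.
Step size = 4.24/131072 V = 32.349 µV.
RMS noise = LSB/√12 = 9.34 µV.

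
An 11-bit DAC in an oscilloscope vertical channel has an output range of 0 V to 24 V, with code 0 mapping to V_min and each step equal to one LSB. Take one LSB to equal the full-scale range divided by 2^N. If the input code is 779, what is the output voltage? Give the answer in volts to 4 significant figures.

Span = 24 V. LSB = 24 V / 2^11.
Output = V_min + (779/2048) × range = 0 + 0.380371 × 24 V
      = 0 + 9.12891 = 9.12891 V.

9.129 V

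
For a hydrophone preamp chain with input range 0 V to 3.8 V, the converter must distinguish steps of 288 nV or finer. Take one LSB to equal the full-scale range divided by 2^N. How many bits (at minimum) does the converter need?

24 bits

Range is 3.8 V.
3.8 V / 288 nV = 1.319e7. Since 2^23 = 8388608 and 2^24 = 16777216, N = 24.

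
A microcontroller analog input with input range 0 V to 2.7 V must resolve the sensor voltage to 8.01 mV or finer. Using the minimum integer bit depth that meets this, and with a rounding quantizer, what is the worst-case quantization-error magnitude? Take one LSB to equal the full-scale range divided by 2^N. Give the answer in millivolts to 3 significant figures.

Range is 2.7 V.
Required number of levels: 2.7/8.01 mV = 337.08; smallest N with 2^N ≥ that is 9.
Step size = 2.7/512 V = 5.2734 mV.
Half an LSB is 2.64 mV.

2.64 mV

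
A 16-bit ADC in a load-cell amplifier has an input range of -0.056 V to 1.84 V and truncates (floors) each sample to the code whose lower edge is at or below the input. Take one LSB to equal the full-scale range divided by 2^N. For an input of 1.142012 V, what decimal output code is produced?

Span: 1.84 V − (-0.056 V) = 1.896 V. LSB = 1.896 V / 2^16 ≈ 28.93 µV.
V_in − V_min = 1.142012 − (-0.056) = 1.198012 V.
Divide by LSB: 1.198012 × 65536/1.896 = 41409.7650.
Truncating gives code 41409.

41409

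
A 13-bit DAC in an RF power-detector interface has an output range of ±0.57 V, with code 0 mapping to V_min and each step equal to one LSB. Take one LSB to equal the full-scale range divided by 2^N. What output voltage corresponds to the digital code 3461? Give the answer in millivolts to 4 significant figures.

Span: 0.57 V − (-0.57 V) = 1.14 V. LSB = 1.14 V / 2^13.
V_out = -0.57 + 3461 × (1.14/8192) V
      = -0.57 + 0.481633 = -0.0883667 V.

-88.37 mV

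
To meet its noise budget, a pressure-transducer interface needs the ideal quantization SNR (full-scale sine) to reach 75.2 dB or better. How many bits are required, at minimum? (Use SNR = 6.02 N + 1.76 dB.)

Required N = ⌈(75.2 − 1.76)/6.02⌉ = ⌈12.199⌉ = 13.

13 bits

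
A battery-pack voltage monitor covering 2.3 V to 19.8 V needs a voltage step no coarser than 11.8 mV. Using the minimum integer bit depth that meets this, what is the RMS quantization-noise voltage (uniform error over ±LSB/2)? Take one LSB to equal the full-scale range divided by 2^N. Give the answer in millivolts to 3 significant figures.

Range = 19.8 − (2.3) = 17.5 V.
Need 2^N ≥ 17.5 V / 11.8 mV = 1483 → N_min = 11.
One LSB is 17.5 V / 2048 = 8.5449 mV.
RMS noise = LSB/√12 = 2.47 mV.

2.47 mV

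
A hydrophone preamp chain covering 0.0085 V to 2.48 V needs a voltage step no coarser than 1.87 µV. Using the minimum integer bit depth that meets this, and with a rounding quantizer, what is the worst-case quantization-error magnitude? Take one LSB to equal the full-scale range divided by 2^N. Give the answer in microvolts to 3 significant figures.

Range = 2.48 − (0.0085) = 2.4715 V.
2.4715 V / 1.87 µV = 1.322e6. Since 2^20 = 1048576 and 2^21 = 2097152, N = 21.
LSB = 2.4715 V / 2^21 = 1.1785 µV.
|e|_max = LSB/2 = 0.589 µV.

0.589 µV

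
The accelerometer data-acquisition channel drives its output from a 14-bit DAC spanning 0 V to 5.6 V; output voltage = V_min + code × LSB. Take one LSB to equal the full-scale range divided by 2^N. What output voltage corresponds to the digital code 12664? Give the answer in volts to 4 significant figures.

4.329 V

Full-scale range = 5.6 V. LSB = 5.6 V / 2^14.
Output = V_min + (12664/16384) × range = 0 + 0.772949 × 5.6 V
      = 0 + 4.32852 = 4.32852 V.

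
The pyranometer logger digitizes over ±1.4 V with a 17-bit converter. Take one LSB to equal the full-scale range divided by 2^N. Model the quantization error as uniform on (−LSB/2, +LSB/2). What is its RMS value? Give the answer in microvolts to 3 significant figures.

6.17 µV

Full-scale range = 1.4 V − (-1.4 V) = 2.8 V.
LSB = 2.8 V ÷ 2^17 = 2.8/131072 V = 21.362 µV.
σ_q = LSB/√12 = 21.362 µV/3.4641 = 6.17 µV.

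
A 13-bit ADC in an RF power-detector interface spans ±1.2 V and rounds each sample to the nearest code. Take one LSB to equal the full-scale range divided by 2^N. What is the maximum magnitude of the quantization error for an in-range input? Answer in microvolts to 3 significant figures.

146 µV

Full-scale range = 1.2 V − (-1.2 V) = 2.4 V.
LSB = 2.4 V / 2^13 = 292.97 µV.
|e|_max = LSB/2 = 146 µV.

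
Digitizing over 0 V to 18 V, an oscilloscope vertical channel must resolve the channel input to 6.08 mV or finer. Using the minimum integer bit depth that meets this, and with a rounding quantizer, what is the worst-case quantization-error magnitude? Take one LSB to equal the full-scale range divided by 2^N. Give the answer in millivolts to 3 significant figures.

Span = 18 V.
Required number of levels: 18/6.08 mV = 2960.5; smallest N with 2^N ≥ that is 12.
LSB = 18 V / 2^12 = 4.3945 mV.
Half an LSB is 2.20 mV.

2.20 mV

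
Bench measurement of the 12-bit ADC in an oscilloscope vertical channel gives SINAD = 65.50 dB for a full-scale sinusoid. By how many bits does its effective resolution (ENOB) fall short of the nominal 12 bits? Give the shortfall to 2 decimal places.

Effective bits = (65.50 − 1.76)/6.02 = 10.5880.
Shortfall = 12 − 10.5880 = 1.4120 bits.

1.41 bits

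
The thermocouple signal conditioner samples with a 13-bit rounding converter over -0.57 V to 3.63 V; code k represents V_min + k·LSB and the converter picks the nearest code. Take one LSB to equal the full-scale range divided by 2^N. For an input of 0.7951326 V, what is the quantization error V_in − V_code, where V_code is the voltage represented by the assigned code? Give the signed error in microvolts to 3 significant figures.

−175 µV

Span: 3.63 V − (-0.57 V) = 4.2 V. LSB = 4.2 V / 2^13 ≈ 0.5127 mV.
(V_in − V_min)/LSB = (0.7951326 − (-0.57)) × 8192/4.2 = 2662.6586 → nearest code k = 2663.
V_code = V_min + k × range/2^13 = -0.57 + 2663 × 4.2/8192 = 0.7953076172 V.
Error = V_in − V_code = 0.7951326 − (0.7953076172) = −175 µV.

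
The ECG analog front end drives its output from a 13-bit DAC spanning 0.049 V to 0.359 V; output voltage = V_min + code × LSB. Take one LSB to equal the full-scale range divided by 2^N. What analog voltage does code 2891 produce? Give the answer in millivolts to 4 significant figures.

158.4 mV

Span: 0.359 V − (0.049 V) = 0.31 V. LSB = 0.31 V / 2^13.
V_out = 0.049 + 2891 × (0.31/8192) V
      = 0.049 + 0.109401 = 0.158401 V.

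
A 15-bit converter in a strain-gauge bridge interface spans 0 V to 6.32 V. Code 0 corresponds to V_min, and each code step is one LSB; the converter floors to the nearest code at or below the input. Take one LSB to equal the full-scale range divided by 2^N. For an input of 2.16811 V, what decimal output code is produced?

Span = 6.32 V. LSB = 6.32 V / 2^15 ≈ 192.9 µV.
(V_in − V_min) × 2^15/range = (2.16811 − (0)) × 32768/6.32 = 11241.239.
Floor → code = 11241.

11241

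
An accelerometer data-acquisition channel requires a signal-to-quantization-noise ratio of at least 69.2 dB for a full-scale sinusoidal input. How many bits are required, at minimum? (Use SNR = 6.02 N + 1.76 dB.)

6.02 N + 1.76 ≥ 69.2 gives N ≥ 11.203, so the minimum integer is 12.

12 bits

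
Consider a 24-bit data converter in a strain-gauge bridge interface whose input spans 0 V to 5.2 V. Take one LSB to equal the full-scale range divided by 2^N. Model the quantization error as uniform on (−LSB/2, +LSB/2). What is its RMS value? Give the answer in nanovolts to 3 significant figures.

Span = 5.2 V.
LSB = 5.2 V ÷ 2^24 = 5.2/16777216 V = 309.94 nV.
σ_q = LSB/√12 = 309.94 nV/3.4641 = 89.5 nV.

89.5 nV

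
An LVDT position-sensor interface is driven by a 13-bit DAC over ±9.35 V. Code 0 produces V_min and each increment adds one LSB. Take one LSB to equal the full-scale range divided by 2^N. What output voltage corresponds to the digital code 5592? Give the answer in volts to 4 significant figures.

Span: 9.35 V − (-9.35 V) = 18.7 V. LSB = 18.7 V / 2^13.
V_out = -9.35 + 5592 × (18.7/8192) V
      = -9.35 + 12.7649 = 3.41494 V.

3.415 V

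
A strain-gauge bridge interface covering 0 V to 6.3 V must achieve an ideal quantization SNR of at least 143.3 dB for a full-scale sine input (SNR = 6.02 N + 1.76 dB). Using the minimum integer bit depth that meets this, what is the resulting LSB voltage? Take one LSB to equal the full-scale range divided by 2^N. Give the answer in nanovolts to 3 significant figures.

376 nV

Full-scale range = 6.3 V.
N ≥ (143.3 − 1.76)/6.02 = 23.512 → N_min = 24.
LSB = 6.3 V / 2^24 = 376 nV.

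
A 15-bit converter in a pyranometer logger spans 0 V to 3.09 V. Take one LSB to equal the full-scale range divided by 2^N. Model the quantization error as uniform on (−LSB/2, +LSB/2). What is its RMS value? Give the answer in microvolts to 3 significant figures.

Range is 3.09 V.
One LSB is 3.09 V / 32768 = 94.299 µV.
For a uniform distribution on [−LSB/2, +LSB/2], V_rms = LSB/√12 = 94.299 µV/3.4641 = 27.2 µV.

27.2 µV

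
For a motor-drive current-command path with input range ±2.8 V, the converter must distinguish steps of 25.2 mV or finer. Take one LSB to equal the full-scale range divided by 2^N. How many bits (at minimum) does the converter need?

8 bits

Full-scale range = 2.8 V − (-2.8 V) = 5.6 V.
Required number of levels: 5.6/25.2 mV = 222.22; smallest N with 2^N ≥ that is 8.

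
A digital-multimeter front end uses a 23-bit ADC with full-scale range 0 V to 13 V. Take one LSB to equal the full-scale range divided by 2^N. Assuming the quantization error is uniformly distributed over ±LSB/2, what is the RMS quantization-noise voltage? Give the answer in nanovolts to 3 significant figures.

Span = 13 V.
Step size = 13/8388608 V = 1.5497 µV.
For a uniform distribution on [−LSB/2, +LSB/2], V_rms = LSB/√12 = 1.5497 µV/3.4641 = 447 nV.

447 nV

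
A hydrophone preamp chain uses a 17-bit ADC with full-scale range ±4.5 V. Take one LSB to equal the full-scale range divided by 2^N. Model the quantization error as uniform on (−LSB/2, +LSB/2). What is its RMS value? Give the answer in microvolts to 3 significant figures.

19.8 µV

Range = 4.5 − (-4.5) = 9 V.
Step size = 9/131072 V = 68.665 µV.
V_rms = LSB/√12 = 68.665 µV / √12 = 19.8 µV.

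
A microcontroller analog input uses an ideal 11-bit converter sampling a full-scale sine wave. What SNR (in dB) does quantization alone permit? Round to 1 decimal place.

6.02(11) + 1.76 = 66.22 + 1.76 = 67.98 dB.

68.0 dB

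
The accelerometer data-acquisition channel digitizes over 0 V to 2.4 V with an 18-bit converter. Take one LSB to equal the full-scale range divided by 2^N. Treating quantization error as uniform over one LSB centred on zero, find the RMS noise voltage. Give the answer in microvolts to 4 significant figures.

Full-scale range = 2.4 V.
LSB = 2.4 V ÷ 2^18 = 2.4/262144 V = 9.15527 µV.
RMS of a uniform error over width LSB is LSB/√12 = 2.643 µV.

2.643 µV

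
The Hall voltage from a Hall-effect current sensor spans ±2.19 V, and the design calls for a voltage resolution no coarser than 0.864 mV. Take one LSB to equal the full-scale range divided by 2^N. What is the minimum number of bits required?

13 bits

Span: 2.19 V − (-2.19 V) = 4.38 V.
4.38 V / 0.864 mV = 5069. Since 2^12 = 4096 and 2^13 = 8192, N = 13.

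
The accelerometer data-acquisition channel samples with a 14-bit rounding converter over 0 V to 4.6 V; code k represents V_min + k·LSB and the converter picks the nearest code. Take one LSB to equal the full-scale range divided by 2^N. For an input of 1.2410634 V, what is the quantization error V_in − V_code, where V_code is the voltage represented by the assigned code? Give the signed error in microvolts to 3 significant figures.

+96.6 µV

Span = 4.6 V. LSB = 4.6 V / 2^14 ≈ 280.8 µV.
(1.2410634 − (0)) / LSB = 1.2410634 × 16384/4.6 = 4420.3441. Nearest integer: k = 4420.
Reconstructed level: 0 + 4420 × 4.6/16384 V = 1.2409667969 V.
Error = V_in − V_code = 1.2410634 − (1.2409667969) = +96.6 µV.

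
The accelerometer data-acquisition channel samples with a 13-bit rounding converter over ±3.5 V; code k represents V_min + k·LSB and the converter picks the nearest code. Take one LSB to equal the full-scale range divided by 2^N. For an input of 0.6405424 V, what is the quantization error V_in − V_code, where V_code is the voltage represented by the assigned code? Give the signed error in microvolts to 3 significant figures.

Range = 3.5 − (-3.5) = 7 V. LSB = 7 V / 2^13 ≈ 0.8545 mV.
(V_in − V_min)/LSB = (0.6405424 − (-3.5)) × 8192/7 = 4845.6176 → nearest code k = 4846.
V_code = V_min + k × range/2^13 = -3.5 + 4846 × 7/8192 = 0.6408691406 V.
V_in − V_code = 0.6405424 − (0.6408691406) = −327 µV.

−327 µV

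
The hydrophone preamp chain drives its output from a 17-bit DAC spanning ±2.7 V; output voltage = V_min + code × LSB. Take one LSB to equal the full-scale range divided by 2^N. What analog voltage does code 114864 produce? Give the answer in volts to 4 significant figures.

The full-scale span is 2.7 − (-2.7) = 5.4 V. LSB = 5.4 V / 2^17.
Output = V_min + (114864/131072) × range = -2.7 + 0.876343 × 5.4 V
      = -2.7 V + 4.73225 V = 2.03225 V.

2.032 V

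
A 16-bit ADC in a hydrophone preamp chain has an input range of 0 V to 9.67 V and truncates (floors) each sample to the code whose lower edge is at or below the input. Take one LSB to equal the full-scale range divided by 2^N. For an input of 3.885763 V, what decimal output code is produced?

26334

V_FS = 9.67 V. LSB = 9.67 V / 2^16 ≈ 147.6 µV.
(V_in − V_min) × 2^16/range = (3.885763 − (0)) × 65536/9.67 = 26334.784.
Floor → code = 26334.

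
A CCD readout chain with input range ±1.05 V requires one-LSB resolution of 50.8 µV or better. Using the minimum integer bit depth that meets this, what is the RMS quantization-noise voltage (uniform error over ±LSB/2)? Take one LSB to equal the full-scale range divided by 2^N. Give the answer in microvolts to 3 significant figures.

9.25 µV

Range = 1.05 − (-1.05) = 2.1 V.
Levels needed ≥ 2.1/50.8 µV = 41340. 2^16 = 65536 suffices, so N_min = 16.
LSB = 2.1 V ÷ 2^16 = 2.1/65536 V = 32.043 µV.
RMS noise = LSB/√12 = 9.25 µV.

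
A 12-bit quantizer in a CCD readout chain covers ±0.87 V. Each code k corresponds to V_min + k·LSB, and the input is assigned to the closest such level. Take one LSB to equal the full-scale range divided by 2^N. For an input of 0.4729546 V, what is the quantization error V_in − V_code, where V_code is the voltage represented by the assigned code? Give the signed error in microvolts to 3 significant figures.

The full-scale span is 0.87 − (-0.87) = 1.74 V. LSB = 1.74 V / 2^12 ≈ 424.8 µV.
(0.4729546 − (-0.87)) / LSB = 1.3429546 × 4096/1.74 = 3161.3460. Nearest integer: k = 3161.
V_code = V_min + k × range/2^12 = -0.87 + 3161 × 1.74/4096 = 0.4728076172 V.
Error = V_in − V_code = 0.4729546 − (0.4728076172) = +147 µV.

+147 µV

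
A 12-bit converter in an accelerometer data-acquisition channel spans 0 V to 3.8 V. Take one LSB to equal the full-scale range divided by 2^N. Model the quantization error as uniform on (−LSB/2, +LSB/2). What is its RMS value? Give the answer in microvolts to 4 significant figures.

Span = 3.8 V.
Step size = 3.8/4096 V = 0.927734 mV.
RMS of a uniform error over width LSB is LSB/√12 = 267.8 µV.

267.8 µV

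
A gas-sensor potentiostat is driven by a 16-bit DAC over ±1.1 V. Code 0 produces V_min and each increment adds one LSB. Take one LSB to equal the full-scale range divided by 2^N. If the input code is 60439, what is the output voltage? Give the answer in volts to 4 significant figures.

Full-scale range = 1.1 V − (-1.1 V) = 2.2 V. LSB = 2.2 V / 2^16.
V_out = V_min + code × LSB = -1.1 V + 60439 × 2.2 V / 65536
      = -1.1 + 2.02890 = 0.928897 V.

0.9289 V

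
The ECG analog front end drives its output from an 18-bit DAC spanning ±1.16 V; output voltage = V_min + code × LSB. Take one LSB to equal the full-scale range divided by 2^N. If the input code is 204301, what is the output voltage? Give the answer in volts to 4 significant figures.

0.6481 V

Range = 1.16 − (-1.16) = 2.32 V. LSB = 2.32 V / 2^18.
Output = V_min + (204301/262144) × range = -1.16 + 0.779346 × 2.32 V
      = -1.16 + 1.80808 = 0.648084 V.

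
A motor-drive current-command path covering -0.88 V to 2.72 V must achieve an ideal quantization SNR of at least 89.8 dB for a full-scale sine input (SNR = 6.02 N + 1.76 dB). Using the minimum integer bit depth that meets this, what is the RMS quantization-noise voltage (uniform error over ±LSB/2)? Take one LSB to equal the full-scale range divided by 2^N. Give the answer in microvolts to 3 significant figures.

31.7 µV

Full-scale range = 2.72 V − (-0.88 V) = 3.6 V.
Required N = ⌈(89.8 − 1.76)/6.02⌉ = ⌈14.625⌉ = 15.
One LSB is 3.6 V / 32768 = 109.86 µV.
V_rms = LSB/√12 = 31.7 µV.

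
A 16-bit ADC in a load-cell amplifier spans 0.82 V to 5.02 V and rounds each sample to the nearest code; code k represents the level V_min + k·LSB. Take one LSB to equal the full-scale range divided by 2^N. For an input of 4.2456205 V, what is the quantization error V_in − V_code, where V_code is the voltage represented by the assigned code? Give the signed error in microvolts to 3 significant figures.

−17.3 µV

The full-scale span is 5.02 − (0.82) = 4.2 V. LSB = 4.2 V / 2^16 ≈ 64.09 µV.
(V_in − V_min)/LSB = (4.2456205 − (0.82)) × 65536/4.2 = 53452.7298 → nearest code k = 53453.
V_code = V_min + k × range/2^16 = 0.82 + 53453 × 4.2/65536 = 4.2456378174 V.
V_in − V_code = 4.2456205 − (4.2456378174) = −17.3 µV.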